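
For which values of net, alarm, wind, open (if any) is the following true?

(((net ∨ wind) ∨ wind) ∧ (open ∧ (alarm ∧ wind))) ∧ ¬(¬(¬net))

net=F, alarm=T, wind=T, open=T

  ((net ∨ wind) ∨ wind) ∧ (open ∧ (alarm ∧ wind)) = True
    (net ∨ wind) ∨ wind = True
      net ∨ wind = True
    open ∧ (alarm ∧ wind) = True
      alarm ∧ wind = True
  ¬(¬(¬net)) = True
    ¬(¬net) = False
      ¬net = True
Both conjuncts True, so the formula holds.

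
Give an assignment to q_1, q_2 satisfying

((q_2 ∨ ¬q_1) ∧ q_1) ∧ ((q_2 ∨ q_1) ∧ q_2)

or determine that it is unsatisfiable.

q_1: True; q_2: True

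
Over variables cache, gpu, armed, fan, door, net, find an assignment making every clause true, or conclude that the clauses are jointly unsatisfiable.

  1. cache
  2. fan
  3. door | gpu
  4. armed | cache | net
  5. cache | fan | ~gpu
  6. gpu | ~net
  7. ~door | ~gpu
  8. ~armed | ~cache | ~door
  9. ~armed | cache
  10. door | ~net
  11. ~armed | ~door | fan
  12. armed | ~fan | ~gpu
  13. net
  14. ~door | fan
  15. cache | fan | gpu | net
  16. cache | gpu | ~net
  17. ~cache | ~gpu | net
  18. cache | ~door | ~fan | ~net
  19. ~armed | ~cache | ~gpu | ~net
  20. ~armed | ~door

Unsatisfiable

Case cache = True:
  (fan) forces fan = True.
  (net) forces net = True.
  (gpu | ~net) forces gpu = True.
  (~door | ~gpu) forces door = False.
  Clause (door | ~net) is falsified — contradiction.
Case cache = False:
  Clause (cache) is falsified — contradiction.
Both cases fail, so the formula is unsatisfiable.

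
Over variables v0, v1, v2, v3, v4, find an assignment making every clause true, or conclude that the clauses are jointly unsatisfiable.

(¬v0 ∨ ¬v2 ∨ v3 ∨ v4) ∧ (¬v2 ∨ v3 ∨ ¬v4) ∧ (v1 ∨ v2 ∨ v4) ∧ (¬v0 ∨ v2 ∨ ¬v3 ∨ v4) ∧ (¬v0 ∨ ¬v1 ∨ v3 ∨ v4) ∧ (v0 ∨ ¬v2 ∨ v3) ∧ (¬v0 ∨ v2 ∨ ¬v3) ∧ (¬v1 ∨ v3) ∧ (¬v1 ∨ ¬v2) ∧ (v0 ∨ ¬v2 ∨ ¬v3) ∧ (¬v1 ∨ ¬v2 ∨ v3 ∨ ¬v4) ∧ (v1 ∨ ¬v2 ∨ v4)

v0: False, v1: True, v2: False, v3: True, v4: False

Set v0 = False.
Set v1 = True.
  then (¬v1 ∨ v3) forces v3 = True.
  then (¬v1 ∨ ¬v2) forces v2 = False.
Set v4 = False.
All clauses satisfied.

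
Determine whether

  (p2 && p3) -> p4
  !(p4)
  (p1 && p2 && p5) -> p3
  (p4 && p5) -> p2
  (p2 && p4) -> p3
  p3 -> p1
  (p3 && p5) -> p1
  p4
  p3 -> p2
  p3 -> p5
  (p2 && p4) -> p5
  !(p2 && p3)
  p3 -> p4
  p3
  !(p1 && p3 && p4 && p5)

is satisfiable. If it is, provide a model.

Case p4 = True:
  Clause (!p4) is falsified — contradiction.
Case p4 = False:
  Clause (p4) is falsified — contradiction.
Both cases fail, so the formula is unsatisfiable.

No satisfying assignment exists.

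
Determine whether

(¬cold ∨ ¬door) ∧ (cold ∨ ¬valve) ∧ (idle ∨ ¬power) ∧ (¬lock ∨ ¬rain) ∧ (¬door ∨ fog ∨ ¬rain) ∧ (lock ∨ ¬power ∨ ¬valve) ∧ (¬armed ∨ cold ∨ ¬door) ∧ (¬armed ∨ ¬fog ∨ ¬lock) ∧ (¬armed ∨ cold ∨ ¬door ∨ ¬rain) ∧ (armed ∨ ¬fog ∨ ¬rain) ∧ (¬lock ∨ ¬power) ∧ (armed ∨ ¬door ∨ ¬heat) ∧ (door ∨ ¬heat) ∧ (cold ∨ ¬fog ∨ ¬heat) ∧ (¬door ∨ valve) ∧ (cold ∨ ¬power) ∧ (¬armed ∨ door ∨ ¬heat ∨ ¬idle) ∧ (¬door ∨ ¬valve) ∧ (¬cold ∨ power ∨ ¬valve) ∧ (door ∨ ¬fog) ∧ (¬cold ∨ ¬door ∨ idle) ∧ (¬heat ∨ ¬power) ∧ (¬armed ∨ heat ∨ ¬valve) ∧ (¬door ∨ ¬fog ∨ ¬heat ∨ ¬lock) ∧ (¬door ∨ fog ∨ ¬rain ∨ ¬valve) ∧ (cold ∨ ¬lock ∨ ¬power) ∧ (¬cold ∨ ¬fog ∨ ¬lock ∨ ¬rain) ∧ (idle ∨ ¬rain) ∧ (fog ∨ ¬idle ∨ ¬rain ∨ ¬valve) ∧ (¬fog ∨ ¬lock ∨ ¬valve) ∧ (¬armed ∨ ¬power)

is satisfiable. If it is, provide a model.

armed = True; cold = False; fog = False; power = False; lock = False; door = False; idle = True; valve = False; rain = True; heat = False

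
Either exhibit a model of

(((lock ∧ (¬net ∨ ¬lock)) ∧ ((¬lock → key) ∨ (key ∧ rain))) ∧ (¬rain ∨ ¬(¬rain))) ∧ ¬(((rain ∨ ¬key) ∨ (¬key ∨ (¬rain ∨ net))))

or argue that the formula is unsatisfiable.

The conjunct ¬(((rain ∨ ¬key) ∨ (¬key ∨ (¬rain ∨ net)))) is unsatisfiable on its own:
  net=F, key=F, rain=F: evaluates to False.
  net=F, key=F, rain=T: evaluates to False.
  net=F, key=T, rain=F: evaluates to False.
  net=F, key=T, rain=T: evaluates to False.
  net=T, key=F, rain=F: evaluates to False.
  net=T, key=F, rain=T: evaluates to False.
  net=T, key=T, rain=F: evaluates to False.
  net=T, key=T, rain=T: evaluates to False.
So the whole conjunction is unsatisfiable.

Unsatisfiable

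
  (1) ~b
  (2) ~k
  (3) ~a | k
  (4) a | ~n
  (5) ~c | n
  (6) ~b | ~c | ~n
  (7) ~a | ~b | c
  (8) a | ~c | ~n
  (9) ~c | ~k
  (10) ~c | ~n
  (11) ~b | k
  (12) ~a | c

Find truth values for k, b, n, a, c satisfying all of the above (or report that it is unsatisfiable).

k = False, b = False, n = False, a = False, c = False

Unit clause (~b) forces b = False.
Unit clause (~k) forces k = False.
In (~a | k) only ~a is left, so a = False.
In (a | ~n) only ~n is left, so n = False.
In (~c | n) only ~c is left, so c = False.
All clauses satisfied.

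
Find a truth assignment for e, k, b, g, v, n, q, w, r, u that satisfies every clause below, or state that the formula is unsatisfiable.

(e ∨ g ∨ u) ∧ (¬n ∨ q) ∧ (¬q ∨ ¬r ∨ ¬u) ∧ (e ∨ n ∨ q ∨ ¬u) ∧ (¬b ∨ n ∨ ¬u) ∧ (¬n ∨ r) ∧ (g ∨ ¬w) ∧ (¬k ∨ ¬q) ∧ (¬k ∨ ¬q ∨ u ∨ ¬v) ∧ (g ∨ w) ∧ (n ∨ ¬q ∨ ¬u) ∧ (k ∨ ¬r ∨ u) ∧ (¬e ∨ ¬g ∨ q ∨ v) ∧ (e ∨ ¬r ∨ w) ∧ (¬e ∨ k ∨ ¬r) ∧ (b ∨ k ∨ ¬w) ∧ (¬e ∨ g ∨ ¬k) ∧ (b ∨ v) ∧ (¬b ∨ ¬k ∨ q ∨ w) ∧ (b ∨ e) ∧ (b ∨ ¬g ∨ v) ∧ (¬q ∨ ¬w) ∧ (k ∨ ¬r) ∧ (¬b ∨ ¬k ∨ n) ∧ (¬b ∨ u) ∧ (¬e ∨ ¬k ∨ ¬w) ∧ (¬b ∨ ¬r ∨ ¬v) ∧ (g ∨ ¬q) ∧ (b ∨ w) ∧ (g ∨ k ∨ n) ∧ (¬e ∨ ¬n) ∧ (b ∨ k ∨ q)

Unsatisfiable — no assignment works.

Case b = True:
  (¬b ∨ u) forces u = True.
  (¬b ∨ n ∨ ¬u) forces n = True.
  (¬n ∨ q) forces q = True.
  (¬q ∨ ¬r ∨ ¬u) forces r = False.
  Clause (¬n ∨ r) is falsified — contradiction.
Case b = False:
  (b ∨ v) forces v = True.
  (b ∨ e) forces e = True.
  (b ∨ w) forces w = True.
  (g ∨ ¬w) forces g = True.
  (b ∨ k ∨ ¬w) forces k = True.
  Clause (¬e ∨ ¬k ∨ ¬w) is falsified — contradiction.
Both cases fail, so the formula is unsatisfiable.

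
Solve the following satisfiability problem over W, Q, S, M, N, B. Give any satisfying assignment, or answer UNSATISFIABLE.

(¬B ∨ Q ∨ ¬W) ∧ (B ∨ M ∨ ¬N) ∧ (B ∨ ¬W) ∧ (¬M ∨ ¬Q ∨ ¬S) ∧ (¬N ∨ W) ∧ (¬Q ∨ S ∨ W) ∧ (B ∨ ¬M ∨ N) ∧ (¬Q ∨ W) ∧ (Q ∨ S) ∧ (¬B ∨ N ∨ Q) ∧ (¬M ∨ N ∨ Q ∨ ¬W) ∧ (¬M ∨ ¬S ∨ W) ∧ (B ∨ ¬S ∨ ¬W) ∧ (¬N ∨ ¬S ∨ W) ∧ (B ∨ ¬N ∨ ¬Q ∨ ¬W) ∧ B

W=T; Q=T; S=F; M=T; N=F; B=T

Unit clause (B) forces B = True.
Try W = False:
  (¬N ∨ W) forces N = False.
  (¬Q ∨ W) forces Q = False.
  clause (¬B ∨ N ∨ Q) is falsified — backtrack.
So W = True.
  then (¬B ∨ Q ∨ ¬W) forces Q = True.
Set S = False.
Set M = True.
Set N = False.
All clauses satisfied.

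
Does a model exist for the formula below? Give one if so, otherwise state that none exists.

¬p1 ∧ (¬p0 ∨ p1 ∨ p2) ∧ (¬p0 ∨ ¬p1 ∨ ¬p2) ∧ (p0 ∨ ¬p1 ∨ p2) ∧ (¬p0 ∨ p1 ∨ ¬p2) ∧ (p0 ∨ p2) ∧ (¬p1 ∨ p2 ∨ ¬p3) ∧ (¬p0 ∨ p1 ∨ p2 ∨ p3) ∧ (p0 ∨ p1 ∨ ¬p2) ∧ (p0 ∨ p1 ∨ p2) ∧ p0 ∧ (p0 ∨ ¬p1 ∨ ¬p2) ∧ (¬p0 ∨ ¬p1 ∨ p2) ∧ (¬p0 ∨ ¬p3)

UNSATISFIABLE

Case p0 = True:
  (¬p1) forces p1 = False.
  (¬p0 ∨ p1 ∨ p2) forces p2 = True.
  Clause (¬p0 ∨ p1 ∨ ¬p2) is falsified — contradiction.
Case p0 = False:
  Clause (p0) is falsified — contradiction.
Both cases fail, so the formula is unsatisfiable.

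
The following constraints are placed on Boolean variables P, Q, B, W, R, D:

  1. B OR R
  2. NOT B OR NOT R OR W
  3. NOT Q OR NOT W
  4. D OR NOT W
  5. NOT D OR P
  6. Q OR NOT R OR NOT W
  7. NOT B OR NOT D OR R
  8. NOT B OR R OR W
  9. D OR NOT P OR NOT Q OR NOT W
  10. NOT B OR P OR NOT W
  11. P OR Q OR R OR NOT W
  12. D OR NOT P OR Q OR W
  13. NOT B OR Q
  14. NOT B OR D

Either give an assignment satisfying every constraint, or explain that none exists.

Set P = True.
Set Q = False.
  then (NOT B OR Q) forces B = False.
  then (B OR R) forces R = True.
  then (Q OR NOT R OR NOT W) forces W = False.
  then (D OR NOT P OR Q OR W) forces D = True.
All clauses satisfied.

P = True, Q = False, B = False, W = False, R = True, D = True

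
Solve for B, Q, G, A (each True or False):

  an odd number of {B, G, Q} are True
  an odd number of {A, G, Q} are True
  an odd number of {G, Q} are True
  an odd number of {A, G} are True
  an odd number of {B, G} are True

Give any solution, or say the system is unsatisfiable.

B=F, Q=F, G=T, A=F

{B, G, Q}: 1 true → odd ✓
{A, G, Q}: 1 true → odd ✓
{G, Q}: 1 true → odd ✓
{A, G}: 1 true → odd ✓
{B, G}: 1 true → odd ✓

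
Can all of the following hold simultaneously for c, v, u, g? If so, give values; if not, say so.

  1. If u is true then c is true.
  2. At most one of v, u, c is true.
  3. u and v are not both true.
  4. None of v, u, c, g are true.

c: False, v: False, u: False, g: False

  (1) u=F ⇒ c: vacuous ✓
  (2) {v, u, c}: 0 true — at most one ✓
  (3) u=F, v=F — not both ✓
  (4) {v, u, c, g}: 0 true — none ✓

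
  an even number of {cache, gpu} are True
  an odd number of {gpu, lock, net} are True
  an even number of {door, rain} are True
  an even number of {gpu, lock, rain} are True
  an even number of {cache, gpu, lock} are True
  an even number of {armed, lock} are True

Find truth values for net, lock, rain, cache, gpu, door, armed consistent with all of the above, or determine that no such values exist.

net = True, lock = False, rain = False, cache = False, gpu = False, door = False, armed = False

{cache, gpu}: 0 true → even ✓
{gpu, lock, net}: 1 true → odd ✓
{door, rain}: 0 true → even ✓
{gpu, lock, rain}: 0 true → even ✓
{cache, gpu, lock}: 0 true → even ✓
{armed, lock}: 0 true → even ✓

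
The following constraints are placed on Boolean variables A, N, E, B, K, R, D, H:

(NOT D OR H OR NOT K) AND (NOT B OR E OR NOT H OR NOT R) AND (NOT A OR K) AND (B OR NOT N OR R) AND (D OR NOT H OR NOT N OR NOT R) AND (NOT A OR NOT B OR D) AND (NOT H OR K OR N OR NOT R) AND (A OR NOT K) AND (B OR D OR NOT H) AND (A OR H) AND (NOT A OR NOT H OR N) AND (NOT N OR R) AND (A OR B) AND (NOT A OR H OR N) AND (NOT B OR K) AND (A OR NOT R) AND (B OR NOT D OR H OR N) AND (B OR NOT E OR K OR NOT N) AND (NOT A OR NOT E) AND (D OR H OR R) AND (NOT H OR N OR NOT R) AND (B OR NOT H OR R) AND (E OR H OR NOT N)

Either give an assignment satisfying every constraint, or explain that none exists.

Try A = False:
  (A OR NOT K) forces K = False.
  (A OR H) forces H = True.
  (A OR B) forces B = True.
  clause (NOT B OR K) is falsified — backtrack.
So A = True.
  then (NOT A OR K) forces K = True.
  then (NOT A OR NOT E) forces E = False.
Set N = True.
  then (NOT N OR R) forces R = True.
  then (E OR H OR NOT N) forces H = True.
  then (NOT B OR E OR NOT H OR NOT R) forces B = False.
  then (D OR NOT H OR NOT N OR NOT R) forces D = True.
All clauses satisfied.

A: True, N: True, E: False, B: False, K: True, R: True, D: True, H: True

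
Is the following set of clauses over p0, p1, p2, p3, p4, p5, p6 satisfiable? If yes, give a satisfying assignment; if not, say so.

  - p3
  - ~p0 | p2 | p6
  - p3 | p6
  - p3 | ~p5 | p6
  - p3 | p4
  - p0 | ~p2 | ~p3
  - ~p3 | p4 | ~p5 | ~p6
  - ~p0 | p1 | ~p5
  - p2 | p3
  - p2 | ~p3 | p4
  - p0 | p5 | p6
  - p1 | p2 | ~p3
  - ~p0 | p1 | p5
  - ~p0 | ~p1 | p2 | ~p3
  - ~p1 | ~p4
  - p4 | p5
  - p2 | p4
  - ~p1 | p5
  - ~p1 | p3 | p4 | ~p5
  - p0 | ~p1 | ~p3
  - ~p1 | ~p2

UNSATISFIABLE

Case p1 = True:
  (p3) forces p3 = True.
  (~p1 | ~p4) forces p4 = False.
  (p2 | ~p3 | p4) forces p2 = True.
  Clause (~p1 | ~p2) is falsified — contradiction.
Case p1 = False:
  (p3) forces p3 = True.
  (p1 | p2 | ~p3) forces p2 = True.
  (p0 | ~p2 | ~p3) forces p0 = True.
  (~p0 | p1 | ~p5) forces p5 = False.
  Clause (~p0 | p1 | p5) is falsified — contradiction.
Both cases fail, so the formula is unsatisfiable.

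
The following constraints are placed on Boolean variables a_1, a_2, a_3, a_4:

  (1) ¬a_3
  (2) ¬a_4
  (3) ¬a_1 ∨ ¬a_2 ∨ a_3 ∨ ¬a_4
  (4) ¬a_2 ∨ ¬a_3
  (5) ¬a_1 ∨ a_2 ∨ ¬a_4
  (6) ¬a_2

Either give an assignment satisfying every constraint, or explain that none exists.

a_1: True, a_2: False, a_3: False, a_4: False

Unit clause (¬a_3) forces a_3 = False.
Unit clause (¬a_4) forces a_4 = False.
Unit clause (¬a_2) forces a_2 = False.
Set a_1 = True.
Check each clause:
  (¬a_3): ¬a_3 holds.
  (¬a_4): ¬a_4 holds.
  (¬a_1 ∨ ¬a_2 ∨ a_3 ∨ ¬a_4): ¬a_2 holds.
  (¬a_2 ∨ ¬a_3): ¬a_2 holds.
  (¬a_1 ∨ a_2 ∨ ¬a_4): ¬a_4 holds.
  (¬a_2): ¬a_2 holds.
All clauses satisfied.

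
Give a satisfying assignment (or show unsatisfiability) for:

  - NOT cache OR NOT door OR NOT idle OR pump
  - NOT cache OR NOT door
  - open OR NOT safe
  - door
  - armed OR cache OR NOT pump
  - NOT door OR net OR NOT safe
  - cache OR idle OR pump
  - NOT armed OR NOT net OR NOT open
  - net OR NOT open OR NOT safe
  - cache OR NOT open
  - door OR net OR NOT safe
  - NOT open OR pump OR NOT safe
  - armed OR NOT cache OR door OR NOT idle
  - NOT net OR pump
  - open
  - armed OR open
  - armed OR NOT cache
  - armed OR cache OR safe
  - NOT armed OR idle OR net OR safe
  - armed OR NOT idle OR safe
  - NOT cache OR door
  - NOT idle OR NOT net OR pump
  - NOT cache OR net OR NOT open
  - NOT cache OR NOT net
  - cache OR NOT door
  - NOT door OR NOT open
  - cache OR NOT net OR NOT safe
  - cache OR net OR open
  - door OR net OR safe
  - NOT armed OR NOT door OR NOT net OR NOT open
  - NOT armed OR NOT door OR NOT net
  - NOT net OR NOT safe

Case door = True:
  (NOT cache OR NOT door) forces cache = False.
  Clause (cache OR NOT door) is falsified — contradiction.
Case door = False:
  Clause (door) is falsified — contradiction.
Both cases fail, so the formula is unsatisfiable.

Unsatisfiable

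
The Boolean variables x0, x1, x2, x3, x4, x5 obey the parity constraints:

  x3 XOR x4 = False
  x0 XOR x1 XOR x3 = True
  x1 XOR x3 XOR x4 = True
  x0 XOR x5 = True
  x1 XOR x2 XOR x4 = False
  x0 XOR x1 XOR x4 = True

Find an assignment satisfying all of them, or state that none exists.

x0 = True; x1 = True; x2 = False; x3 = True; x4 = True; x5 = False

x3 XOR x4 = T XOR T = False ✓
x0 XOR x1 XOR x3 = T XOR T XOR T = True ✓
x1 XOR x3 XOR x4 = T XOR T XOR T = True ✓
x0 XOR x5 = T XOR F = True ✓
x1 XOR x2 XOR x4 = T XOR F XOR T = False ✓
x0 XOR x1 XOR x4 = T XOR T XOR T = True ✓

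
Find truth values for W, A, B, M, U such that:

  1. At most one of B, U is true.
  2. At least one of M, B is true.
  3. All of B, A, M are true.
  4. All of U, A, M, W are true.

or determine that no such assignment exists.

Case B = True:
  (1) with B=T forces U = False.
  Constraint (4) is violated (U=F) — contradiction.
Case B = False:
  Constraint (3) is violated (B=F) — contradiction.
Both cases fail — unsatisfiable.

No satisfying assignment exists.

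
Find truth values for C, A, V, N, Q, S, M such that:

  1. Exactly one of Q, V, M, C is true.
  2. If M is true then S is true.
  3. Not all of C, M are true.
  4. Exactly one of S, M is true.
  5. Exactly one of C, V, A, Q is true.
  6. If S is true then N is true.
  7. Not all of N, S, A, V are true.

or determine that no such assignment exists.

C=F, A=F, V=T, N=T, Q=F, S=T, M=F

  (1) {Q, V, M, C}: 1 true — exactly one ✓
  (2) M=F ⇒ S: vacuous ✓
  (3) {C, M}: 0/2 true — not all ✓
  (4) {S, M}: 1 true — exactly one ✓
  (5) {C, V, A, Q}: 1 true — exactly one ✓
  (6) S=T ⇒ N: T ✓
  (7) {N, S, A, V}: 3/4 true — not all ✓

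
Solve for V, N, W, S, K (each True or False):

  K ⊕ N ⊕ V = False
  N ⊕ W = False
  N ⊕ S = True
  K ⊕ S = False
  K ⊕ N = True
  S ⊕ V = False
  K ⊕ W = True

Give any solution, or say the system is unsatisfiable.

V = True, N = False, W = False, S = True, K = True

K ⊕ N ⊕ V = T ⊕ F ⊕ T = False ✓
N ⊕ W = F ⊕ F = False ✓
N ⊕ S = F ⊕ T = True ✓
K ⊕ S = T ⊕ T = False ✓
K ⊕ N = T ⊕ F = True ✓
S ⊕ V = T ⊕ T = False ✓
K ⊕ W = T ⊕ F = True ✓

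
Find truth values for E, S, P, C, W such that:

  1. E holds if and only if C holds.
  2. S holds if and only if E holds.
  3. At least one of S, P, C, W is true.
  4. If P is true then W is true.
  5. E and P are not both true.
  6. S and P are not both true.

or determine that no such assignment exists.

E=T, S=T, P=F, C=T, W=T

  (1) E=T, C=T — same ✓
  (2) S=T, E=T — same ✓
  (3) {S, P, C, W}: 3 true — at least one ✓
  (4) P=F ⇒ W: vacuous ✓
  (5) E=T, P=F — not both ✓
  (6) S=T, P=F — not both ✓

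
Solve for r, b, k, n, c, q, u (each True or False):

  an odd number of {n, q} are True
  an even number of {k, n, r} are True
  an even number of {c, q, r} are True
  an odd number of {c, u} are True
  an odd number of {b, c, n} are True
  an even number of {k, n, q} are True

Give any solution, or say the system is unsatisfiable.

r = False, b = False, k = True, n = True, c = False, q = False, u = True

{n, q}: 1 true → odd ✓
{k, n, r}: 2 true → even ✓
{c, q, r}: 0 true → even ✓
{c, u}: 1 true → odd ✓
{b, c, n}: 1 true → odd ✓
{k, n, q}: 2 true → even ✓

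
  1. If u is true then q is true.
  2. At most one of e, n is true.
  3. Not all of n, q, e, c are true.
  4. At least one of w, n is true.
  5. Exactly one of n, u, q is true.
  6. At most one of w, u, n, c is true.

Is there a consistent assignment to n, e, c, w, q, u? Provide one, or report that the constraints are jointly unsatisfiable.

n: False, e: True, c: False, w: True, q: True, u: False

  (1) u=F ⇒ q: vacuous ✓
  (2) {e, n}: 1 true — at most one ✓
  (3) {n, q, e, c}: 2/4 true — not all ✓
  (4) {w, n}: 1 true — at least one ✓
  (5) {n, u, q}: 1 true — exactly one ✓
  (6) {w, u, n, c}: 1 true — at most one ✓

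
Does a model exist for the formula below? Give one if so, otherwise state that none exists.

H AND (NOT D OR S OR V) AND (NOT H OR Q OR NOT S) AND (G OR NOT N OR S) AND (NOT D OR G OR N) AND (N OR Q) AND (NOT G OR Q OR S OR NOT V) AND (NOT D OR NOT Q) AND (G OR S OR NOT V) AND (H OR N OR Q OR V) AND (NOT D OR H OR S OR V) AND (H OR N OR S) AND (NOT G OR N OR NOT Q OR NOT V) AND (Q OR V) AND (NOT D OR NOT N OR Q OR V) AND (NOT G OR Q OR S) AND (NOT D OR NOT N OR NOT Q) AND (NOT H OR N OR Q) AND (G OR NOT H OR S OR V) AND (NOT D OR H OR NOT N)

Unit clause (H) forces H = True.
Set D = False.
Set V = True.
Set N = True.
Set G = False.
  then (G OR NOT N OR S) forces S = True.
  then (NOT H OR Q OR NOT S) forces Q = True.
All clauses satisfied.

D = False; V = True; H = True; N = True; G = False; S = True; Q = True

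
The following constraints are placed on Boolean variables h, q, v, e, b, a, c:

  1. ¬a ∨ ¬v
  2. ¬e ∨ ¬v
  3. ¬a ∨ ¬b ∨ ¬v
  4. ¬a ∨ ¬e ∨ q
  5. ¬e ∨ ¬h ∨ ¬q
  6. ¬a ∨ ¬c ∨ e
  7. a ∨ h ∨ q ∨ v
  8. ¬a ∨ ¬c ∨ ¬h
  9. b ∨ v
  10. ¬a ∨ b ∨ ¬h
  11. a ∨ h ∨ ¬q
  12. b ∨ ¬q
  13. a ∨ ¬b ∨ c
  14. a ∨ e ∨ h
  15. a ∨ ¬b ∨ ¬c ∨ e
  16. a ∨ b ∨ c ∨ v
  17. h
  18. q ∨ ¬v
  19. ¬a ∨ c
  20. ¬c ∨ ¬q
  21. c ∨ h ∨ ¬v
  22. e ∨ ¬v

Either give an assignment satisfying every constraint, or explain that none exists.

h: True, q: False, v: False, e: True, b: True, a: False, c: True

Unit clause (h) forces h = True.
Try q = True:
  (¬e ∨ ¬h ∨ ¬q) forces e = False.
  (b ∨ ¬q) forces b = True.
  (¬c ∨ ¬q) forces c = False.
  (a ∨ ¬b ∨ c) forces a = True.
  clause (¬a ∨ c) is falsified — backtrack.
So q = False.
  then (q ∨ ¬v) forces v = False.
  then (b ∨ v) forces b = True.
Set e = True.
  then (¬a ∨ ¬e ∨ q) forces a = False.
  then (a ∨ ¬b ∨ c) forces c = True.
All clauses satisfied.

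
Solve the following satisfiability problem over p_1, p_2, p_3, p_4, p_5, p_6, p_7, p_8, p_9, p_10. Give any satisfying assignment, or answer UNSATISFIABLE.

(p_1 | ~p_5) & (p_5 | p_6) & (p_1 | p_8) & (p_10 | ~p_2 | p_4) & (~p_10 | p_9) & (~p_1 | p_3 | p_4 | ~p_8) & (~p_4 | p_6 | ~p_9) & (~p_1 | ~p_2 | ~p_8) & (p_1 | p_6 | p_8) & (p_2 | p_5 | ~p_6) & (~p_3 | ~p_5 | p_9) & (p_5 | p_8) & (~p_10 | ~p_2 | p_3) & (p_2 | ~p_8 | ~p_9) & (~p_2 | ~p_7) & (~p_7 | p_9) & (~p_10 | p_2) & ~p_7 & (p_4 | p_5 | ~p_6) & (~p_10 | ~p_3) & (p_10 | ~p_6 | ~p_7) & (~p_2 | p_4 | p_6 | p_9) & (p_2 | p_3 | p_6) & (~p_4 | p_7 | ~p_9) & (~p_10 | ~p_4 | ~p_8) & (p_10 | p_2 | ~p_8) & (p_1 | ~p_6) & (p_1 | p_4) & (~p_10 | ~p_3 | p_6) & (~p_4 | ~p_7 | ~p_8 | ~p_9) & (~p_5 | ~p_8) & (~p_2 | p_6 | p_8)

p_1 = True, p_2 = False, p_3 = True, p_4 = False, p_5 = True, p_6 = False, p_7 = False, p_8 = False, p_9 = True, p_10 = False

Unit clause (~p_7) forces p_7 = False.
Try p_1 = False:
  (p_1 | ~p_5) forces p_5 = False.
  (p_5 | p_6) forces p_6 = True.
  clause (p_1 | ~p_6) is falsified — backtrack.
So p_1 = True.
Set p_2 = False.
  then (~p_10 | p_2) forces p_10 = False.
  then (p_10 | p_2 | ~p_8) forces p_8 = False.
  then (p_5 | p_8) forces p_5 = True.
Set p_3 = True.
  then (~p_3 | ~p_5 | p_9) forces p_9 = True.
  then (~p_4 | p_7 | ~p_9) forces p_4 = False.
Set p_6 = False.
All clauses satisfied.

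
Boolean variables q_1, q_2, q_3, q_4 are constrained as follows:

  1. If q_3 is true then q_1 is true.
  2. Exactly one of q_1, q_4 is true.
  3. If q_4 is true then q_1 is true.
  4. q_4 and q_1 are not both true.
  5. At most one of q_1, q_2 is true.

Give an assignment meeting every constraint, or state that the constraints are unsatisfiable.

q_1 = True, q_2 = False, q_3 = False, q_4 = False

  (1) q_3=F ⇒ q_1: vacuous ✓
  (2) {q_1, q_4}: 1 true — exactly one ✓
  (3) q_4=F ⇒ q_1: vacuous ✓
  (4) q_4=F, q_1=T — not both ✓
  (5) {q_1, q_2}: 1 true — at most one ✓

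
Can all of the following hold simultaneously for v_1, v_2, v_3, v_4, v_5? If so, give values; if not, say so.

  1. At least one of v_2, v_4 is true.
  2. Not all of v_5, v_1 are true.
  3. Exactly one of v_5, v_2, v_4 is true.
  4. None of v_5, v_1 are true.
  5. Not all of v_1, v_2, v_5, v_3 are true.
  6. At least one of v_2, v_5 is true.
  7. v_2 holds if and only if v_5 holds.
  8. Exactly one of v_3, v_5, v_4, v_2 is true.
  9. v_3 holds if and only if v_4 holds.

Unsatisfiable

Case v_1 = True:
  Constraint (4) is violated (v_1=T) — contradiction.
Case v_1 = False:
  (4) forces v_5 = False.
  (6) with v_5=F forces v_2 = True.
  Constraint (7) is violated (v_2=T, v_5=F) — contradiction.
Both cases fail — unsatisfiable.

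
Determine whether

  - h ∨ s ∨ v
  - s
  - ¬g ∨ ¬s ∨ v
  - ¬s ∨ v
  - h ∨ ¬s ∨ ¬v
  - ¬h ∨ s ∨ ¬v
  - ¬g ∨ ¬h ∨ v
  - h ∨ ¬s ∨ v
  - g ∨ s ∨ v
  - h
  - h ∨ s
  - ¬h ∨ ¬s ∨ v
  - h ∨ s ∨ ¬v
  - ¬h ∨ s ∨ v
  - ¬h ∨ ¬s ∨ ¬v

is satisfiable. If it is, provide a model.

Unsatisfiable — no assignment works.

Case s = True:
  (¬s ∨ v) forces v = True.
  (h ∨ ¬s ∨ ¬v) forces h = True.
  Clause (¬h ∨ ¬s ∨ ¬v) is falsified — contradiction.
Case s = False:
  Clause (s) is falsified — contradiction.
Both cases fail, so the formula is unsatisfiable.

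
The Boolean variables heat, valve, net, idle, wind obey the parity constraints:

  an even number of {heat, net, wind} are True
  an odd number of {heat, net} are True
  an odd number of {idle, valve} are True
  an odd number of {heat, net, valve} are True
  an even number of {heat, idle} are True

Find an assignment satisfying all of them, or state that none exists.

heat = True; valve = False; net = False; idle = True; wind = True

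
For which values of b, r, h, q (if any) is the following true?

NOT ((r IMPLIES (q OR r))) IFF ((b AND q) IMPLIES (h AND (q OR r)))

b=T; r=T; h=F; q=T

  NOT ((r IMPLIES (q OR r))) IFF ((b AND q) IMPLIES (h AND (q OR r))) = True
    NOT ((r IMPLIES (q OR r))) = False
      r IMPLIES (q OR r) = True
        q OR r = True
    (b AND q) IMPLIES (h AND (q OR r)) = False
      b AND q = True
      h AND (q OR r) = False
        q OR r = True
The formula evaluates to True.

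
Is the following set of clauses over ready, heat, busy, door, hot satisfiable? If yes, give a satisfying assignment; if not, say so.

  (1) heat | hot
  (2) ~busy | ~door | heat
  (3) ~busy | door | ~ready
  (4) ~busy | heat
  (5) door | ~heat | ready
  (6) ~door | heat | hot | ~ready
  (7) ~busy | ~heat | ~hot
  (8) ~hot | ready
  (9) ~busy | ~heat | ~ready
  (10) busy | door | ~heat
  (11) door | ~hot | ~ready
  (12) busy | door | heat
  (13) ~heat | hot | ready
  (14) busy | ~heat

Try ready = False:
  (~hot | ready) forces hot = False.
  (heat | hot) forces heat = True.
  clause (~heat | hot | ready) is falsified — backtrack.
So ready = True.
Try heat = True:
  (~busy | ~heat | ~ready) forces busy = False.
  clause (busy | ~heat) is falsified — backtrack.
So heat = False.
  then (heat | hot) forces hot = True.
  then (~busy | heat) forces busy = False.
  then (door | ~hot | ~ready) forces door = True.
All clauses satisfied.

ready=T, heat=F, busy=F, door=T, hot=T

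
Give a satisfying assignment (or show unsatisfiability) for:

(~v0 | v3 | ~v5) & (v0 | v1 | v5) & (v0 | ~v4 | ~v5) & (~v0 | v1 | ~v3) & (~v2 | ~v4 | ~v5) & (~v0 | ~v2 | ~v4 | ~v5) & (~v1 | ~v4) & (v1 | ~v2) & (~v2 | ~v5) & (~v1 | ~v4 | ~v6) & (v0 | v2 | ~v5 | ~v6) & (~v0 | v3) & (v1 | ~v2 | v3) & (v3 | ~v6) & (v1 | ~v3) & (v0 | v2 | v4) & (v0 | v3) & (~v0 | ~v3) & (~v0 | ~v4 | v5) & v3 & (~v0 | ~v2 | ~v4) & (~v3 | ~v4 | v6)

Unit clause (v3) forces v3 = True.
In (v1 | ~v3) only v1 is left, so v1 = True.
In (~v0 | ~v3) only ~v0 is left, so v0 = False.
In (~v1 | ~v4) only ~v4 is left, so v4 = False.
In (v0 | v2 | v4) only v2 is left, so v2 = True.
In (~v2 | ~v5) only ~v5 is left, so v5 = False.
Set v6 = True.
All clauses satisfied.

v0: False; v1: True; v2: True; v3: True; v4: False; v5: False; v6: True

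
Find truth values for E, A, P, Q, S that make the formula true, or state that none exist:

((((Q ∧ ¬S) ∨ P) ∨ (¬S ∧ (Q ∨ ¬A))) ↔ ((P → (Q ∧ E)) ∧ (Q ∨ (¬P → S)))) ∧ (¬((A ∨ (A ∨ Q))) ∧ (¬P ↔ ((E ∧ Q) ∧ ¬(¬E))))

Case Q = True: the conjunct ¬((A ∨ (A ∨ Q))) becomes ¬((A ∨ True)) = False.
Case Q = False: the formula simplifies to ((P ∨ (¬S ∧ ¬A)) ↔ (¬P ∧ (¬P → S))) ∧ (¬((A ∨ A)) ∧ P).
  P = True: the conjunct (P ∨ (¬S ∧ ¬A)) ↔ (¬P ∧ (¬P → S)) becomes (True ∨ (¬S ∧ ¬A)) ↔ (False ∧ True) = False.
  P = False: the conjunct P is False.
Both cases fail — unsatisfiable.

Unsatisfiable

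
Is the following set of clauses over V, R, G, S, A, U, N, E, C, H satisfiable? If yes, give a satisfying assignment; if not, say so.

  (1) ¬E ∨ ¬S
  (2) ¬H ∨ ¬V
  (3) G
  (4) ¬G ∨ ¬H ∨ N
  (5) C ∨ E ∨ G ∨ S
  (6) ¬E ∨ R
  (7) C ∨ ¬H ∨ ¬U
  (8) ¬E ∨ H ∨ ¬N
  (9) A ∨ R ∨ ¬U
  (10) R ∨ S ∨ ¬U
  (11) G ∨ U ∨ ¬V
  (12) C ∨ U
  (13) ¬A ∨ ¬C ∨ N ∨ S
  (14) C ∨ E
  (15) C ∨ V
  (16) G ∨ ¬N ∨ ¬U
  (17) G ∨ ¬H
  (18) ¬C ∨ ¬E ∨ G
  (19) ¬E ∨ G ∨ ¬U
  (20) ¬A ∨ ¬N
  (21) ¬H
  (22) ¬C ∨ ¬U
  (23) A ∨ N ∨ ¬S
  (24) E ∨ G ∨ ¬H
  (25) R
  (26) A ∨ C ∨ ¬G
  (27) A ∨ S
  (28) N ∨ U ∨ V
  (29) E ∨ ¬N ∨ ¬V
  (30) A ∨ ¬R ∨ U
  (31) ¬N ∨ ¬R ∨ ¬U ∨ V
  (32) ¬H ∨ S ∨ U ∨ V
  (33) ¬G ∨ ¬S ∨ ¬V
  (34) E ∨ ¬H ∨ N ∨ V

V = True; R = True; G = True; S = False; A = True; U = True; N = False; E = True; C = False; H = False

Unit clause (G) forces G = True.
Unit clause (¬H) forces H = False.
Unit clause (R) forces R = True.
Set V = True.
  then (¬G ∨ ¬S ∨ ¬V) forces S = False.
  then (A ∨ S) forces A = True.
  then (¬A ∨ ¬N) forces N = False.
  then (¬A ∨ ¬C ∨ N ∨ S) forces C = False.
  then (C ∨ E) forces E = True.
  then (C ∨ U) forces U = True.
All clauses satisfied.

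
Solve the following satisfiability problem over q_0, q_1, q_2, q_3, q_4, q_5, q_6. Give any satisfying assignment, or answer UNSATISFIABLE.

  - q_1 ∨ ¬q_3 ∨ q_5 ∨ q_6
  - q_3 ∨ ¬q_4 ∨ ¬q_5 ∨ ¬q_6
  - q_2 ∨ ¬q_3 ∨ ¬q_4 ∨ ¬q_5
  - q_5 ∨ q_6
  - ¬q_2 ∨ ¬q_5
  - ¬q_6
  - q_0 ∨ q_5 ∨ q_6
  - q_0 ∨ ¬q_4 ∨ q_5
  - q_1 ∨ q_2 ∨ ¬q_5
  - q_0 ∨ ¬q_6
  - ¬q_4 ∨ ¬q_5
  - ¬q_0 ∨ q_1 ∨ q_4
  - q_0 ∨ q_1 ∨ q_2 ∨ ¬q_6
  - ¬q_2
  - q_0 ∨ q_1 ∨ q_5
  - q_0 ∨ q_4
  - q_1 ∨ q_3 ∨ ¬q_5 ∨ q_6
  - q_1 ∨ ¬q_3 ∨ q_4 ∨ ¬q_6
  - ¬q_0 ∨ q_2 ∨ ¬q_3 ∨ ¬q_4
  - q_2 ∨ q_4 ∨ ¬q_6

q_0 = True; q_1 = True; q_2 = False; q_3 = True; q_4 = False; q_5 = True; q_6 = False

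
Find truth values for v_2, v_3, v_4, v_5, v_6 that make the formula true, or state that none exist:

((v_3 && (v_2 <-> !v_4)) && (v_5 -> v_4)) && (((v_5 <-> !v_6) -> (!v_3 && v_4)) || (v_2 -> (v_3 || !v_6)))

v_2: False, v_3: True, v_4: True, v_5: True, v_6: False

  (v_3 && (v_2 <-> !v_4)) && (v_5 -> v_4) = True
    v_3 && (v_2 <-> !v_4) = True
      v_2 <-> !v_4 = True
        !v_4 = False
    v_5 -> v_4 = True
  ((v_5 <-> !v_6) -> (!v_3 && v_4)) || (v_2 -> (v_3 || !v_6)) = True
    (v_5 <-> !v_6) -> (!v_3 && v_4) = False
      v_5 <-> !v_6 = True
        !v_6 = True
      !v_3 && v_4 = False
        !v_3 = False
    v_2 -> (v_3 || !v_6) = True
      v_3 || !v_6 = True
        !v_6 = True
Both conjuncts True, so the formula holds.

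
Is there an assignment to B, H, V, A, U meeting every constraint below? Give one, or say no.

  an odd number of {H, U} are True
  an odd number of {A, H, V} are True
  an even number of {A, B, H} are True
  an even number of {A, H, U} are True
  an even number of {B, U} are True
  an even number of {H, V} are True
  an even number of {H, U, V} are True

B=F, H=T, V=T, A=T, U=F

{H, U}: 1 true → odd ✓
{A, H, V}: 3 true → odd ✓
{A, B, H}: 2 true → even ✓
{A, H, U}: 2 true → even ✓
{B, U}: 0 true → even ✓
{H, V}: 2 true → even ✓
{H, U, V}: 2 true → even ✓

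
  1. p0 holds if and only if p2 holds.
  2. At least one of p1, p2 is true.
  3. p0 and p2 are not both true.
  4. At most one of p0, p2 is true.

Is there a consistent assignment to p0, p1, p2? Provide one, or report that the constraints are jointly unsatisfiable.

p0=F, p1=T, p2=F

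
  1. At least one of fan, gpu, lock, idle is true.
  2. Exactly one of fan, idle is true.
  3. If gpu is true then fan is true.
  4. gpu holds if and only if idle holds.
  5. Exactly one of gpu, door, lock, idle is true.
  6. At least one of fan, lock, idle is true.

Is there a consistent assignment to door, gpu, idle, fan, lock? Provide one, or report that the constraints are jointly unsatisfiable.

door=T; gpu=F; idle=F; fan=T; lock=F

  (1) {fan, gpu, lock, idle}: 1 true — at least one ✓
  (2) {fan, idle}: 1 true — exactly one ✓
  (3) gpu=F ⇒ fan: vacuous ✓
  (4) gpu=F, idle=F — same ✓
  (5) {gpu, door, lock, idle}: 1 true — exactly one ✓
  (6) {fan, lock, idle}: 1 true — at least one ✓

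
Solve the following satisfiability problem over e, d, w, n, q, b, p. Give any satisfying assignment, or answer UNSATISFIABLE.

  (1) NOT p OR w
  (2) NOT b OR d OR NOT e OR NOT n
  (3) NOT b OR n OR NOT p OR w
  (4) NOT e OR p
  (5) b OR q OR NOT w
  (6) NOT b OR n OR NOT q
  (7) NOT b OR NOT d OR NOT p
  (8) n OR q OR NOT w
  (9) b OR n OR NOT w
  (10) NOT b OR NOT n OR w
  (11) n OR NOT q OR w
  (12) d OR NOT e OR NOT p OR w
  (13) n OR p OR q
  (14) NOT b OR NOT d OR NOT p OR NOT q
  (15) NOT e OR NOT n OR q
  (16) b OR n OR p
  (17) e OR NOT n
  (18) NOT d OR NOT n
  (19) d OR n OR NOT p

e = True, d = False, w = True, n = True, q = True, b = False, p = True

Set e = True.
  then (NOT e OR p) forces p = True.
  then (NOT p OR w) forces w = True.
Try d = True:
  (NOT b OR NOT d OR NOT p) forces b = False.
  (b OR q OR NOT w) forces q = True.
  (b OR n OR NOT w) forces n = True.
  clause (NOT d OR NOT n) is falsified — backtrack.
So d = False.
  then (d OR n OR NOT p) forces n = True.
  then (NOT b OR d OR NOT e OR NOT n) forces b = False.
  then (b OR q OR NOT w) forces q = True.
All clauses satisfied.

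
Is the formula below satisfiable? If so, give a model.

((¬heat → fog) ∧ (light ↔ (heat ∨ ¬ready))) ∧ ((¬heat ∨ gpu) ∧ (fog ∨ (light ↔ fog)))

light=T, ready=F, heat=F, fog=T, gpu=T

  (¬heat → fog) ∧ (light ↔ (heat ∨ ¬ready)) = True
    ¬heat → fog = True
      ¬heat = True
    light ↔ (heat ∨ ¬ready) = True
      heat ∨ ¬ready = True
        ¬ready = True
  (¬heat ∨ gpu) ∧ (fog ∨ (light ↔ fog)) = True
    ¬heat ∨ gpu = True
      ¬heat = True
    fog ∨ (light ↔ fog) = True
      light ↔ fog = True
Both conjuncts True, so the formula holds.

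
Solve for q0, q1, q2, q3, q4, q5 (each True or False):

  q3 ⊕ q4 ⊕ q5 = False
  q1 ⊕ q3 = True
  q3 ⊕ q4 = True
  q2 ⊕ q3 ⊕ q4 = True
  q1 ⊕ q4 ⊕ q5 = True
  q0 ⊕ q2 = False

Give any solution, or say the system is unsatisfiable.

q0: False, q1: False, q2: False, q3: True, q4: False, q5: True

q3 ⊕ q4 ⊕ q5 = T ⊕ F ⊕ T = False ✓
q1 ⊕ q3 = F ⊕ T = True ✓
q3 ⊕ q4 = T ⊕ F = True ✓
q2 ⊕ q3 ⊕ q4 = F ⊕ T ⊕ F = True ✓
q1 ⊕ q4 ⊕ q5 = F ⊕ F ⊕ T = True ✓
q0 ⊕ q2 = F ⊕ F = False ✓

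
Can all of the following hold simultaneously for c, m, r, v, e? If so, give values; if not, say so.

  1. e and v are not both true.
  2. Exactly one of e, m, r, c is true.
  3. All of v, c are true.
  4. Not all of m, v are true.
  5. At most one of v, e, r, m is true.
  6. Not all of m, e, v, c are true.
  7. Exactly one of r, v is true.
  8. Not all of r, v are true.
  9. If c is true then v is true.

c: True, m: False, r: False, v: True, e: False

  (1) e=F, v=T — not both ✓
  (2) {e, m, r, c}: 1 true — exactly one ✓
  (3) {v, c}: all 2 true ✓
  (4) {m, v}: 1/2 true — not all ✓
  (5) {v, e, r, m}: 1 true — at most one ✓
  (6) {m, e, v, c}: 2/4 true — not all ✓
  (7) {r, v}: 1 true — exactly one ✓
  (8) {r, v}: 1/2 true — not all ✓
  (9) c=T ⇒ v: T ✓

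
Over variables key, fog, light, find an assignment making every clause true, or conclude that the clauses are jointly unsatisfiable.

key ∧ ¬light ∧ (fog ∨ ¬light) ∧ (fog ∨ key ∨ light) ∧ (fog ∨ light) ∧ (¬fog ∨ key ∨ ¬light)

Unit clause (key) forces key = True.
Unit clause (¬light) forces light = False.
In (fog ∨ light) only fog is left, so fog = True.
All clauses satisfied.

key = True; fog = True; light = False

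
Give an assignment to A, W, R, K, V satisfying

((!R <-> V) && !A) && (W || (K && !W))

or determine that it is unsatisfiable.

A: False; W: True; R: False; K: True; V: True

  (!R <-> V) && !A = True
    !R <-> V = True
      !R = True
    !A = True
  W || (K && !W) = True
    K && !W = False
      !W = False
Both conjuncts True, so the formula holds.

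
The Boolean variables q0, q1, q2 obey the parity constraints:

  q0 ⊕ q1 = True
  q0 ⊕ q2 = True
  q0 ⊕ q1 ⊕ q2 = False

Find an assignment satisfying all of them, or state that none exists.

q0: False, q1: True, q2: True

q0 ⊕ q1 = F ⊕ T = True ✓
q0 ⊕ q2 = F ⊕ T = True ✓
q0 ⊕ q1 ⊕ q2 = F ⊕ T ⊕ T = False ✓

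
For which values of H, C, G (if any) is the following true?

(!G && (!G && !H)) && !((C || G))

H: False, C: False, G: False

  !G && (!G && !H) = True
    !G = True
    !G && !H = True
      !G = True
      !H = True
  !((C || G)) = True
    C || G = False
Both conjuncts True, so the formula holds.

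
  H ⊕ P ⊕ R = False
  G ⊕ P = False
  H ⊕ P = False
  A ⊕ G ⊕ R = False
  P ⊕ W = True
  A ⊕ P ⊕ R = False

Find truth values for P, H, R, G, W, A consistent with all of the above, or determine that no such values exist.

P=T; H=T; R=F; G=T; W=F; A=T

H ⊕ P ⊕ R = T ⊕ T ⊕ F = False ✓
G ⊕ P = T ⊕ T = False ✓
H ⊕ P = T ⊕ T = False ✓
A ⊕ G ⊕ R = T ⊕ T ⊕ F = False ✓
P ⊕ W = T ⊕ F = True ✓
A ⊕ P ⊕ R = T ⊕ T ⊕ F = False ✓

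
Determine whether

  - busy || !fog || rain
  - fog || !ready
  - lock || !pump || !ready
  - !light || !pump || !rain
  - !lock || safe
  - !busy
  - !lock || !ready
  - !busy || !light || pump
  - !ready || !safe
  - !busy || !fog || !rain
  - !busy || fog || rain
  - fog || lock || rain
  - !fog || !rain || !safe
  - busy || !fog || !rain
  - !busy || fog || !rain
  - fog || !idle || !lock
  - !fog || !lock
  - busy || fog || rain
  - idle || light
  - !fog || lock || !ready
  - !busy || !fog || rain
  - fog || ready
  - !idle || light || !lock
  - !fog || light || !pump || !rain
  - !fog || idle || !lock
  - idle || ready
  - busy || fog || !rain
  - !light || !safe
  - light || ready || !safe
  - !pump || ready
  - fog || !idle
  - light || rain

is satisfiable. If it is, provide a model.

Case fog = True:
  (!busy) forces busy = False.
  (busy || !fog || rain) forces rain = True.
  Clause (busy || !fog || !rain) is falsified — contradiction.
Case fog = False:
  (fog || !ready) forces ready = False.
  Clause (fog || ready) is falsified — contradiction.
Both cases fail, so the formula is unsatisfiable.

Unsatisfiable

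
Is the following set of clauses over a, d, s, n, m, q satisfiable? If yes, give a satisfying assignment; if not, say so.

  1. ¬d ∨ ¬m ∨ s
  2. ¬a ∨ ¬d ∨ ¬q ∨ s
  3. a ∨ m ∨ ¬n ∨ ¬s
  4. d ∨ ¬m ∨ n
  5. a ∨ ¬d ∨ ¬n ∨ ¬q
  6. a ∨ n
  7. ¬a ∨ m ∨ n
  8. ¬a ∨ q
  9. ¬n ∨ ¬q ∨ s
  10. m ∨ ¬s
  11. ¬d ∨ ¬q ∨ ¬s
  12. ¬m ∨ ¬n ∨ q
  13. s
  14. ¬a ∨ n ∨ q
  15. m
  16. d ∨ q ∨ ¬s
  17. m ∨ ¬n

a=T, d=F, s=T, n=T, m=T, q=T

Unit clause (s) forces s = True.
Unit clause (m) forces m = True.
Set a = True.
  then (¬a ∨ q) forces q = True.
  then (¬d ∨ ¬q ∨ ¬s) forces d = False.
  then (d ∨ ¬m ∨ n) forces n = True.
All clauses satisfied.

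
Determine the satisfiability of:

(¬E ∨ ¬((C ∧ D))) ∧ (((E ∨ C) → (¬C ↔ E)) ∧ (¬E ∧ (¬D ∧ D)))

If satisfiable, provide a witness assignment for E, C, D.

The formula is unsatisfiable.

Case D = True: the conjunct ¬D is False.
Case D = False: the conjunct D is False.
Both cases fail — unsatisfiable.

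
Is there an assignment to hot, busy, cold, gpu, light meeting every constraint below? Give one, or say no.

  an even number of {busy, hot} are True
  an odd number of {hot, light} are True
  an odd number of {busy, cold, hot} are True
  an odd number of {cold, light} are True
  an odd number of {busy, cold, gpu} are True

hot=T, busy=T, cold=T, gpu=T, light=F

{busy, hot}: 2 true → even ✓
{hot, light}: 1 true → odd ✓
{busy, cold, hot}: 3 true → odd ✓
{cold, light}: 1 true → odd ✓
{busy, cold, gpu}: 3 true → odd ✓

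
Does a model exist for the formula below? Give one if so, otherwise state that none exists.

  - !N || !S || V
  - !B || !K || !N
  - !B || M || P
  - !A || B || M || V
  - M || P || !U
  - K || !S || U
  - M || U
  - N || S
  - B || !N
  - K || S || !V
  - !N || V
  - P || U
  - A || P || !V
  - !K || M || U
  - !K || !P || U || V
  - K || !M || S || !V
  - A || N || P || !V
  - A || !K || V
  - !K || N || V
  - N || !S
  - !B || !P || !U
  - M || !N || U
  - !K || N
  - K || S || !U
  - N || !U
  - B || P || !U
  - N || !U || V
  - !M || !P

Try B = False:
  (B || !N) forces N = False.
  (N || S) forces S = True.
  clause (N || !S) is falsified — backtrack.
So B = True.
Set V = True.
Set U = True.
  then (!B || !P || !U) forces P = False.
  then (N || !U) forces N = True.
  then (!B || !K || !N) forces K = False.
  then (!B || M || P) forces M = True.
  then (K || S || !V) forces S = True.
  then (A || P || !V) forces A = True.
All clauses satisfied.

B=T, V=T, U=T, N=T, K=F, P=F, M=T, S=T, A=T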